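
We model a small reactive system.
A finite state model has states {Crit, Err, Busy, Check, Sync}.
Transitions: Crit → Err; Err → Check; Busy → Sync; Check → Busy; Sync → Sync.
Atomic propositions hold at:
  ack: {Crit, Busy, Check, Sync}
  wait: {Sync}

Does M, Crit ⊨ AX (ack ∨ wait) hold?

No

Sat(ack ∨ wait) = {Crit, Busy, Check, Sync}
Sat(AX (ack ∨ wait)) = {s : every successor in {Crit, Busy, Check, Sync}} = {Err, Busy, Check, Sync}
Crit ∉ Sat(AX (ack ∨ wait)) = {Err, Busy, Check, Sync}, so the formula does not hold at Crit.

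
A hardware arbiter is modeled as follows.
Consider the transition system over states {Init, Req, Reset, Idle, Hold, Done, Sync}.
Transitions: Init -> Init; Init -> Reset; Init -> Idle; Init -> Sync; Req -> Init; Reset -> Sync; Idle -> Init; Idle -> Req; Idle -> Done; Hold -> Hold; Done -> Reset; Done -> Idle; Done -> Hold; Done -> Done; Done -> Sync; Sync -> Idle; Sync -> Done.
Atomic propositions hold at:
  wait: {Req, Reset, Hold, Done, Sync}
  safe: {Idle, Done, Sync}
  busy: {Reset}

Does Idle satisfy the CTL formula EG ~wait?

Yes

Sat(~wait) = {Init, Idle}
EG ~wait: greatest fixpoint, start Z0 = {Init, Idle}, keep only states in Sat with some successor in Z. Already a fixed point.
Sat(EG ~wait) = {Init, Idle}
Idle ∈ Sat(EG ~wait) = {Init, Idle}, so the formula holds at Idle.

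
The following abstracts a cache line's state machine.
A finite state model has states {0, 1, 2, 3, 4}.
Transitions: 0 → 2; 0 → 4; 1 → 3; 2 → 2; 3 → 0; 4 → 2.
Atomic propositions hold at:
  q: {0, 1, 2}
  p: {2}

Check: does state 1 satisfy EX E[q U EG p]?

No

EG p: greatest fixpoint, start Z0 = {2}, keep only states in Sat with some successor in Z. Already a fixed point.
Sat(EG p) = {2}
E[q U EG p]: least fixpoint, start Z0 = Sat(EG p) = {2}, add states in Sat(q) with some successor in Z. Z1 = {0, 2}; fixed.
Sat(E[q U EG p]) = {0, 2}
Sat(EX E[q U EG p]) = {s : some successor in {0, 2}} = {0, 2, 3, 4}
1 ∉ Sat(EX E[q U EG p]) = {0, 2, 3, 4}, so the formula does not hold at 1.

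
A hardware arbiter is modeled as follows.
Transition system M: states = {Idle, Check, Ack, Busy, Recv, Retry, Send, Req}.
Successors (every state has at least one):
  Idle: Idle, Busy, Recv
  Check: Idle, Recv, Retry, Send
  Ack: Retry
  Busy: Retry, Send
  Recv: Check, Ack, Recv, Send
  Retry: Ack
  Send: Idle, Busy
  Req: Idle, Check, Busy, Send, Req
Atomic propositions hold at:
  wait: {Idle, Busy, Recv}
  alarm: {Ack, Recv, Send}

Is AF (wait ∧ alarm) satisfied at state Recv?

Yes

Sat(wait ∧ alarm) = {Recv}
AF (wait ∧ alarm): least fixpoint, start Z0 = {Recv}, add states with every successor in Z. Already a fixed point.
Sat(AF (wait ∧ alarm)) = {Recv}
Recv ∈ Sat(AF (wait ∧ alarm)) = {Recv}, so the formula holds at Recv.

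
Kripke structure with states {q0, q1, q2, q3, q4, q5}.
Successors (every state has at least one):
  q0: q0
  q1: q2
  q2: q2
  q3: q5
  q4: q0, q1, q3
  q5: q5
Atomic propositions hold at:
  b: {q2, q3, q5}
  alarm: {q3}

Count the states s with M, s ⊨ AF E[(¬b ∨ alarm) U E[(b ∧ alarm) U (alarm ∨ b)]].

5

Sat(¬b) = {q0, q1, q4}
Sat(¬b ∨ alarm) = {q0, q1, q3, q4}
Sat(b ∧ alarm) = {q3}
Sat(alarm ∨ b) = {q2, q3, q5}
E[(b ∧ alarm) U (alarm ∨ b)]: least fixpoint, start Z0 = Sat((alarm ∨ b)) = {q2, q3, q5}, add states in Sat(b ∧ alarm) with some successor in Z. Already a fixed point.
Sat(E[(b ∧ alarm) U (alarm ∨ b)]) = {q2, q3, q5}
E[(¬b ∨ alarm) U E[(b ∧ alarm) U (alarm ∨ b)]]: least fixpoint, start Z0 = Sat(E[(b ∧ alarm) U (alarm ∨ b)]) = {q2, q3, q5}, add states in Sat(¬b ∨ alarm) with some successor in Z. Z1 = {q1, q2, q3, q4, q5}; fixed.
Sat(E[(¬b ∨ alarm) U E[(b ∧ alarm) U (alarm ∨ b)]]) = {q1, q2, q3, q4, q5}
AF E[(¬b ∨ alarm) U E[(b ∧ alarm) U (alarm ∨ b)]]: least fixpoint, start Z0 = {q1, q2, q3, q4, q5}, add states with every successor in Z. Already a fixed point.
Sat(AF E[(¬b ∨ alarm) U E[(b ∧ alarm) U (alarm ∨ b)]]) = {q1, q2, q3, q4, q5}
|Sat(AF E[(¬b ∨ alarm) U E[(b ∧ alarm) U (alarm ∨ b)]])| = |{q1, q2, q3, q4, q5}| = 5.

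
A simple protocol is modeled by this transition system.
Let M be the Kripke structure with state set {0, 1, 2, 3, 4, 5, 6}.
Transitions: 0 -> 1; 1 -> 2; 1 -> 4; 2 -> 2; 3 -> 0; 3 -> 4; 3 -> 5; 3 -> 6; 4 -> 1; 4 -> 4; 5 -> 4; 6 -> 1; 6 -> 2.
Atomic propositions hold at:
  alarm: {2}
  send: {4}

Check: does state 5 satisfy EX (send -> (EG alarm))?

EG alarm: greatest fixpoint, start Z0 = {2}, keep only states in Sat with some successor in Z. Already a fixed point.
Sat(EG alarm) = {2}
Sat(send -> (EG alarm)) = {0, 1, 2, 3, 5, 6}
Sat(EX (send -> (EG alarm))) = {s : some successor in {0, 1, 2, 3, 5, 6}} = {0, 1, 2, 3, 4, 6}
5 ∉ Sat(EX (send -> (EG alarm))) = {0, 1, 2, 3, 4, 6}, so the formula does not hold at 5.

No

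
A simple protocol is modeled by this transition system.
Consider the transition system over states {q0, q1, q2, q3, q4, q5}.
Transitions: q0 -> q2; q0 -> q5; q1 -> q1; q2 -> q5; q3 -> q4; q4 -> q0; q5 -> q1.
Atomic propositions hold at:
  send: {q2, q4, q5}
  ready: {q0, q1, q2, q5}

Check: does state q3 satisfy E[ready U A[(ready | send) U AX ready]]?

No

Sat(ready | send) = {q0, q1, q2, q4, q5}
Sat(AX ready) = {s : every successor in {q0, q1, q2, q5}} = {q0, q1, q2, q4, q5}
A[(ready | send) U AX ready]: least fixpoint, start Z0 = Sat(AX ready) = {q0, q1, q2, q4, q5}, add states in Sat(ready | send) with every successor in Z. Already a fixed point.
Sat(A[(ready | send) U AX ready]) = {q0, q1, q2, q4, q5}
E[ready U A[(ready | send) U AX ready]]: least fixpoint, start Z0 = Sat(A[(ready | send) U AX ready]) = {q0, q1, q2, q4, q5}, add states in Sat(ready) with some successor in Z. Already a fixed point.
Sat(E[ready U A[(ready | send) U AX ready]]) = {q0, q1, q2, q4, q5}
q3 ∉ Sat(E[ready U A[(ready | send) U AX ready]]) = {q0, q1, q2, q4, q5}, so the formula does not hold at q3.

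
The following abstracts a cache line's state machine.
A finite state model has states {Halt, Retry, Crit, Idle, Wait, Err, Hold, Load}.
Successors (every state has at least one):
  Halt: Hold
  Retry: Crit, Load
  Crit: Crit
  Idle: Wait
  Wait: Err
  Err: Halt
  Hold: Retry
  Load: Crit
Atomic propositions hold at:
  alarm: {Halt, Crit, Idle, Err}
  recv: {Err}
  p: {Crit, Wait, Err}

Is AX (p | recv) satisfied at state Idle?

Yes

Sat(p | recv) = {Crit, Wait, Err}
Sat(AX (p | recv)) = {s : every successor in {Crit, Wait, Err}} = {Crit, Idle, Wait, Load}
Idle ∈ Sat(AX (p | recv)) = {Crit, Idle, Wait, Load}, so the formula holds at Idle.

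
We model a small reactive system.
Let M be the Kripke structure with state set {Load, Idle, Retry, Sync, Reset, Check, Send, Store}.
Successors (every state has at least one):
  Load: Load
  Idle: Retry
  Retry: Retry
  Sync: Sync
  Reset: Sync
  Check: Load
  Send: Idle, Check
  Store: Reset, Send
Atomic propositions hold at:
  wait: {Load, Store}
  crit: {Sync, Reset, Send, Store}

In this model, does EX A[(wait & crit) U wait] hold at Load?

Sat(wait & crit) = {Store}
A[(wait & crit) U wait]: least fixpoint, start Z0 = Sat(wait) = {Load, Store}, add states in Sat(wait & crit) with every successor in Z. Already a fixed point.
Sat(A[(wait & crit) U wait]) = {Load, Store}
Sat(EX A[(wait & crit) U wait]) = {s : some successor in {Load, Store}} = {Load, Check}
Load ∈ Sat(EX A[(wait & crit) U wait]) = {Load, Check}, so the formula holds at Load.

Yes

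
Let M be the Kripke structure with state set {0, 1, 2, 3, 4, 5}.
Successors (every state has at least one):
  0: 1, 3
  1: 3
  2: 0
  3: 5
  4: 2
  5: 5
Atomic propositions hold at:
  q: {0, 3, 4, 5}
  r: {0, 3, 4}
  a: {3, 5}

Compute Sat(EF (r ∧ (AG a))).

{0, 1, 2, 3, 4}

AG a: greatest fixpoint, start Z0 = {3, 5}, keep only states in Sat with every successor in Z. Already a fixed point.
Sat(AG a) = {3, 5}
Sat(r ∧ (AG a)) = {3}
EF (r ∧ (AG a)): least fixpoint, start Z0 = {3}, add states with some successor in Z. Z1 = {0, 1, 3}; Z2 = {0, 1, 2, 3}; Z3 = {0, 1, 2, 3, 4}; fixed.
Sat(EF (r ∧ (AG a))) = {0, 1, 2, 3, 4}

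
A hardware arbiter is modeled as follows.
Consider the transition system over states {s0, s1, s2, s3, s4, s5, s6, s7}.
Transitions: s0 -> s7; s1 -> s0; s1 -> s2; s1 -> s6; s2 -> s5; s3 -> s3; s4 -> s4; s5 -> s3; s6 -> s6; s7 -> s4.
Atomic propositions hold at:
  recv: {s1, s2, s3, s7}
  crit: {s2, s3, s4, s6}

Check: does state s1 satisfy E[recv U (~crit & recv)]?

Sat(~crit) = {s0, s1, s5, s7}
Sat(~crit & recv) = {s1, s7}
E[recv U (~crit & recv)]: least fixpoint, start Z0 = Sat((~crit & recv)) = {s1, s7}, add states in Sat(recv) with some successor in Z. Already a fixed point.
Sat(E[recv U (~crit & recv)]) = {s1, s7}
s1 ∈ Sat(E[recv U (~crit & recv)]) = {s1, s7}, so the formula holds at s1.

Yes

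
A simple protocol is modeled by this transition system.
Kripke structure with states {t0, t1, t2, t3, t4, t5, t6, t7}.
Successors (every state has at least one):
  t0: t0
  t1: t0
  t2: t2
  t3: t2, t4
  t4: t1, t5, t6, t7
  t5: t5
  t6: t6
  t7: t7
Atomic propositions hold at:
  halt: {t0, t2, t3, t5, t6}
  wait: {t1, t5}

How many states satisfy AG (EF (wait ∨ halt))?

5

Sat(wait ∨ halt) = {t0, t1, t2, t3, t5, t6}
EF (wait ∨ halt): least fixpoint, start Z0 = {t0, t1, t2, t3, t5, t6}, add states with some successor in Z. Z1 = {t0, t1, t2, t3, t4, t5, t6}; fixed.
Sat(EF (wait ∨ halt)) = {t0, t1, t2, t3, t4, t5, t6}
AG (EF (wait ∨ halt)): greatest fixpoint, start Z0 = {t0, t1, t2, t3, t4, t5, t6}, keep only states in Sat with every successor in Z. Z1 = {t0, t1, t2, t3, t5, t6}; Z2 = {t0, t1, t2, t5, t6}; fixed.
Sat(AG (EF (wait ∨ halt))) = {t0, t1, t2, t5, t6}
|Sat(AG (EF (wait ∨ halt)))| = |{t0, t1, t2, t5, t6}| = 5.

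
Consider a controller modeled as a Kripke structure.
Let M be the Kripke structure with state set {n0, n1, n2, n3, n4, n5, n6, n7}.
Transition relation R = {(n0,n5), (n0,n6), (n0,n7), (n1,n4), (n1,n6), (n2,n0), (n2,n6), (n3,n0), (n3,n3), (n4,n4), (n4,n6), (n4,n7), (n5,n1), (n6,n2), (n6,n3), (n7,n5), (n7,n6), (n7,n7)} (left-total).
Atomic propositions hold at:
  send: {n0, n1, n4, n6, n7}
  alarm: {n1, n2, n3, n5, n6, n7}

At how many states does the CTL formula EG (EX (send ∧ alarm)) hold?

Sat(send ∧ alarm) = {n1, n6, n7}
Sat(EX (send ∧ alarm)) = {s : some successor in {n1, n6, n7}} = {n0, n1, n2, n4, n5, n7}
EG (EX (send ∧ alarm)): greatest fixpoint, start Z0 = {n0, n1, n2, n4, n5, n7}, keep only states in Sat with some successor in Z. Already a fixed point.
Sat(EG (EX (send ∧ alarm))) = {n0, n1, n2, n4, n5, n7}
|Sat(EG (EX (send ∧ alarm)))| = |{n0, n1, n2, n4, n5, n7}| = 6.

6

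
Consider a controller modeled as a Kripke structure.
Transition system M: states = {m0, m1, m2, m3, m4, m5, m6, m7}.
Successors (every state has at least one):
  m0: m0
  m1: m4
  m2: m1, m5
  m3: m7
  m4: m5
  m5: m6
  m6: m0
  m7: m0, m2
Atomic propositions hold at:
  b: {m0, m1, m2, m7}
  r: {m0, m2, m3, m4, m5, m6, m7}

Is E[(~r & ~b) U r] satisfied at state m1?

No

Sat(~r) = {m1}
Sat(~b) = {m3, m4, m5, m6}
Sat(~r & ~b) = ∅
E[(~r & ~b) U r]: least fixpoint, start Z0 = Sat(r) = {m0, m2, m3, m4, m5, m6, m7}, add states in Sat(~r & ~b) with some successor in Z. Already a fixed point.
Sat(E[(~r & ~b) U r]) = {m0, m2, m3, m4, m5, m6, m7}
m1 ∉ Sat(E[(~r & ~b) U r]) = {m0, m2, m3, m4, m5, m6, m7}, so the formula does not hold at m1.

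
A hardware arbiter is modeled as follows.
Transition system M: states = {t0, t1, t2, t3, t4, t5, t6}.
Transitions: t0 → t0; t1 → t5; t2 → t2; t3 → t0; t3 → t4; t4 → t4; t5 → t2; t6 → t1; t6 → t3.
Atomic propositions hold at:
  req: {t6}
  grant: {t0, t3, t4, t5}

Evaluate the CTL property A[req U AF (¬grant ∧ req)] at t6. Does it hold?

Sat(¬grant) = {t1, t2, t6}
Sat(¬grant ∧ req) = {t6}
AF (¬grant ∧ req): least fixpoint, start Z0 = {t6}, add states with every successor in Z. Already a fixed point.
Sat(AF (¬grant ∧ req)) = {t6}
A[req U AF (¬grant ∧ req)]: least fixpoint, start Z0 = Sat(AF (¬grant ∧ req)) = {t6}, add states in Sat(req) with every successor in Z. Already a fixed point.
Sat(A[req U AF (¬grant ∧ req)]) = {t6}
t6 ∈ Sat(A[req U AF (¬grant ∧ req)]) = {t6}, so the formula holds at t6.

Yes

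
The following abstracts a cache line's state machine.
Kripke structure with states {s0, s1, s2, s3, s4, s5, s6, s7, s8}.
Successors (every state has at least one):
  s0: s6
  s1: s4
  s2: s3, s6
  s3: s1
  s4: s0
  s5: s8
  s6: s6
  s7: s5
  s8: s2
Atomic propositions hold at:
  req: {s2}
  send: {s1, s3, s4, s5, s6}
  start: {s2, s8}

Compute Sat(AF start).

{s2, s5, s7, s8}

AF start: least fixpoint, start Z0 = {s2, s8}, add states with every successor in Z. Z1 = {s2, s5, s8}; Z2 = {s2, s5, s7, s8}; fixed.
Sat(AF start) = {s2, s5, s7, s8}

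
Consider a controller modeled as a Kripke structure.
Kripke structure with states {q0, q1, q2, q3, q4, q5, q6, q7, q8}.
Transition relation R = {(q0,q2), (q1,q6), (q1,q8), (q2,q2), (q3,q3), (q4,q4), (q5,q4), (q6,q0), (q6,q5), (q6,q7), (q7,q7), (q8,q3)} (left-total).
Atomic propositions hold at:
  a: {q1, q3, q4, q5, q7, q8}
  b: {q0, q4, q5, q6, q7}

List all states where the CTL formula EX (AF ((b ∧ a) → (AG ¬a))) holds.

{q0, q1, q2, q3, q6, q8}

Sat(b ∧ a) = {q4, q5, q7}
Sat(¬a) = {q0, q2, q6}
AG ¬a: greatest fixpoint, start Z0 = {q0, q2, q6}, keep only states in Sat with every successor in Z. Z1 = {q0, q2}; fixed.
Sat(AG ¬a) = {q0, q2}
Sat((b ∧ a) → (AG ¬a)) = {q0, q1, q2, q3, q6, q8}
AF ((b ∧ a) → (AG ¬a)): least fixpoint, start Z0 = {q0, q1, q2, q3, q6, q8}, add states with every successor in Z. Already a fixed point.
Sat(AF ((b ∧ a) → (AG ¬a))) = {q0, q1, q2, q3, q6, q8}
Sat(EX (AF ((b ∧ a) → (AG ¬a)))) = {s : some successor in {q0, q1, q2, q3, q6, q8}} = {q0, q1, q2, q3, q6, q8}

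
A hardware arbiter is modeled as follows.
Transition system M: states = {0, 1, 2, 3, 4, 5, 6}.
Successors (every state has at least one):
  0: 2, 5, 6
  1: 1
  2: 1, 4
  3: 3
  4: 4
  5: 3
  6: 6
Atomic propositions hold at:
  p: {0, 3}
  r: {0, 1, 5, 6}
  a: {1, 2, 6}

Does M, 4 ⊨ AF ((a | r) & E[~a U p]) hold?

Sat(a | r) = {0, 1, 2, 5, 6}
Sat(~a) = {0, 3, 4, 5}
E[~a U p]: least fixpoint, start Z0 = Sat(p) = {0, 3}, add states in Sat(~a) with some successor in Z. Z1 = {0, 3, 5}; fixed.
Sat(E[~a U p]) = {0, 3, 5}
Sat((a | r) & E[~a U p]) = {0, 5}
AF ((a | r) & E[~a U p]): least fixpoint, start Z0 = {0, 5}, add states with every successor in Z. Already a fixed point.
Sat(AF ((a | r) & E[~a U p])) = {0, 5}
4 ∉ Sat(AF ((a | r) & E[~a U p])) = {0, 5}, so the formula does not hold at 4.

No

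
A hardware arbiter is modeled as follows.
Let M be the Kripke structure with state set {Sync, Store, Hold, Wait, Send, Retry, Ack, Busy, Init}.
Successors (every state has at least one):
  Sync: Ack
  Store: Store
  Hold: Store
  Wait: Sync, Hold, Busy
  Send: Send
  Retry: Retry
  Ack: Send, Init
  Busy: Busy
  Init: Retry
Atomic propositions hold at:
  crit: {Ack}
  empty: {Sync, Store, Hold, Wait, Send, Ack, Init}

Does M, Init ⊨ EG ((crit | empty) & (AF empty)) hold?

Sat(crit | empty) = {Sync, Store, Hold, Wait, Send, Ack, Init}
AF empty: least fixpoint, start Z0 = {Sync, Store, Hold, Wait, Send, Ack, Init}, add states with every successor in Z. Already a fixed point.
Sat(AF empty) = {Sync, Store, Hold, Wait, Send, Ack, Init}
Sat((crit | empty) & (AF empty)) = {Sync, Store, Hold, Wait, Send, Ack, Init}
EG ((crit | empty) & (AF empty)): greatest fixpoint, start Z0 = {Sync, Store, Hold, Wait, Send, Ack, Init}, keep only states in Sat with some successor in Z. Z1 = {Sync, Store, Hold, Wait, Send, Ack}; fixed.
Sat(EG ((crit | empty) & (AF empty))) = {Sync, Store, Hold, Wait, Send, Ack}
Init ∉ Sat(EG ((crit | empty) & (AF empty))) = {Sync, Store, Hold, Wait, Send, Ack}, so the formula does not hold at Init.

No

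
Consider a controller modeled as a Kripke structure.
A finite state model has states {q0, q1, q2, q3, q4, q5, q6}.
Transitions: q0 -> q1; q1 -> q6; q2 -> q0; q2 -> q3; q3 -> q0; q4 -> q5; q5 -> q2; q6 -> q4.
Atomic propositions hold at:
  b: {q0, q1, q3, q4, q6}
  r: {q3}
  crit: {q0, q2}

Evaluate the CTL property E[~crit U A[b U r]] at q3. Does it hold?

Yes

Sat(~crit) = {q1, q3, q4, q5, q6}
A[b U r]: least fixpoint, start Z0 = Sat(r) = {q3}, add states in Sat(b) with every successor in Z. Already a fixed point.
Sat(A[b U r]) = {q3}
E[~crit U A[b U r]]: least fixpoint, start Z0 = Sat(A[b U r]) = {q3}, add states in Sat(~crit) with some successor in Z. Already a fixed point.
Sat(E[~crit U A[b U r]]) = {q3}
q3 ∈ Sat(E[~crit U A[b U r]]) = {q3}, so the formula holds at q3.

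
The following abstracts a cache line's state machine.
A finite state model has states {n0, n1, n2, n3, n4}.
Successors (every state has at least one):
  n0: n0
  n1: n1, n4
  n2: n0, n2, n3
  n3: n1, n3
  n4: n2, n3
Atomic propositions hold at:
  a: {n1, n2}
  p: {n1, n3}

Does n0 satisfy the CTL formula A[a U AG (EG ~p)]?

Sat(~p) = {n0, n2, n4}
EG ~p: greatest fixpoint, start Z0 = {n0, n2, n4}, keep only states in Sat with some successor in Z. Already a fixed point.
Sat(EG ~p) = {n0, n2, n4}
AG (EG ~p): greatest fixpoint, start Z0 = {n0, n2, n4}, keep only states in Sat with every successor in Z. Z1 = {n0}; fixed.
Sat(AG (EG ~p)) = {n0}
A[a U AG (EG ~p)]: least fixpoint, start Z0 = Sat(AG (EG ~p)) = {n0}, add states in Sat(a) with every successor in Z. Already a fixed point.
Sat(A[a U AG (EG ~p)]) = {n0}
n0 ∈ Sat(A[a U AG (EG ~p)]) = {n0}, so the formula holds at n0.

Yes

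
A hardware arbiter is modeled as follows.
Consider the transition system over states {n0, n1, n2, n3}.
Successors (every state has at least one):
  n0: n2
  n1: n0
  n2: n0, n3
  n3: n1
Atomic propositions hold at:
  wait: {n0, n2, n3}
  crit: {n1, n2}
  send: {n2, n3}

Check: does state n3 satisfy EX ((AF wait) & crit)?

AF wait: least fixpoint, start Z0 = {n0, n2, n3}, add states with every successor in Z. Z1 = {n0, n1, n2, n3}; fixed.
Sat(AF wait) = {n0, n1, n2, n3}
Sat((AF wait) & crit) = {n1, n2}
Sat(EX ((AF wait) & crit)) = {s : some successor in {n1, n2}} = {n0, n3}
n3 ∈ Sat(EX ((AF wait) & crit)) = {n0, n3}, so the formula holds at n3.

Yes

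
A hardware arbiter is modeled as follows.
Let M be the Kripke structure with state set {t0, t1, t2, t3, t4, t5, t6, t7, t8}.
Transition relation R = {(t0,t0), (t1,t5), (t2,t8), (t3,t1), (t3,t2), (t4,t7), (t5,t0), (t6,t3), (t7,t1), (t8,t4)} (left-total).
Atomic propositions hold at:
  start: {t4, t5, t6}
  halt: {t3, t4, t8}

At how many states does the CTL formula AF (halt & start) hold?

3

Sat(halt & start) = {t4}
AF (halt & start): least fixpoint, start Z0 = {t4}, add states with every successor in Z. Z1 = {t4, t8}; Z2 = {t2, t4, t8}; fixed.
Sat(AF (halt & start)) = {t2, t4, t8}
|Sat(AF (halt & start))| = |{t2, t4, t8}| = 3.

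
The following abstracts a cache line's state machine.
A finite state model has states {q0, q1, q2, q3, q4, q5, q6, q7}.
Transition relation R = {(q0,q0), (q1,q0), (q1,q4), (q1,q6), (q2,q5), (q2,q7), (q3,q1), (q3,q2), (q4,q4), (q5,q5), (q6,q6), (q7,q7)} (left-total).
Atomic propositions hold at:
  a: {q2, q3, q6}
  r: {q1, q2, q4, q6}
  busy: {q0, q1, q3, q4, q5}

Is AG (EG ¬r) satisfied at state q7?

Sat(¬r) = {q0, q3, q5, q7}
EG ¬r: greatest fixpoint, start Z0 = {q0, q3, q5, q7}, keep only states in Sat with some successor in Z. Z1 = {q0, q5, q7}; fixed.
Sat(EG ¬r) = {q0, q5, q7}
AG (EG ¬r): greatest fixpoint, start Z0 = {q0, q5, q7}, keep only states in Sat with every successor in Z. Already a fixed point.
Sat(AG (EG ¬r)) = {q0, q5, q7}
q7 ∈ Sat(AG (EG ¬r)) = {q0, q5, q7}, so the formula holds at q7.

Yes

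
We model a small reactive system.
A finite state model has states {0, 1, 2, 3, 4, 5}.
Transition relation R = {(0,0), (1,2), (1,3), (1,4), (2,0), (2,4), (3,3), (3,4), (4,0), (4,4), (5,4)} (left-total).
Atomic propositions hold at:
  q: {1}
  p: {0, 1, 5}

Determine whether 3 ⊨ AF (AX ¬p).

Sat(¬p) = {2, 3, 4}
Sat(AX ¬p) = {s : every successor in {2, 3, 4}} = {1, 3, 5}
AF (AX ¬p): least fixpoint, start Z0 = {1, 3, 5}, add states with every successor in Z. Already a fixed point.
Sat(AF (AX ¬p)) = {1, 3, 5}
3 ∈ Sat(AF (AX ¬p)) = {1, 3, 5}, so the formula holds at 3.

Yes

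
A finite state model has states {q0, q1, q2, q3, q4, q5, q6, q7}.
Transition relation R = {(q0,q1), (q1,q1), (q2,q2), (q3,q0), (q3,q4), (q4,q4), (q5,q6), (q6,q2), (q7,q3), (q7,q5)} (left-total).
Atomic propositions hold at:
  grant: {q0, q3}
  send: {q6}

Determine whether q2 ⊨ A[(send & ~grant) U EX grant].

No

Sat(~grant) = {q1, q2, q4, q5, q6, q7}
Sat(send & ~grant) = {q6}
Sat(EX grant) = {s : some successor in {q0, q3}} = {q3, q7}
A[(send & ~grant) U EX grant]: least fixpoint, start Z0 = Sat(EX grant) = {q3, q7}, add states in Sat(send & ~grant) with every successor in Z. Already a fixed point.
Sat(A[(send & ~grant) U EX grant]) = {q3, q7}
q2 ∉ Sat(A[(send & ~grant) U EX grant]) = {q3, q7}, so the formula does not hold at q2.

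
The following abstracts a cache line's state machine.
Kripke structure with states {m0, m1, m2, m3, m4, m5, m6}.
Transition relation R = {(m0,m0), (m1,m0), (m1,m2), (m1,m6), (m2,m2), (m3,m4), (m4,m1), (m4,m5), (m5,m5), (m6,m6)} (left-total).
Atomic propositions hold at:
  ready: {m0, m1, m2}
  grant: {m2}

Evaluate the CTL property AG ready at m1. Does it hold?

No

AG ready: greatest fixpoint, start Z0 = {m0, m1, m2}, keep only states in Sat with every successor in Z. Z1 = {m0, m2}; fixed.
Sat(AG ready) = {m0, m2}
m1 ∉ Sat(AG ready) = {m0, m2}, so the formula does not hold at m1.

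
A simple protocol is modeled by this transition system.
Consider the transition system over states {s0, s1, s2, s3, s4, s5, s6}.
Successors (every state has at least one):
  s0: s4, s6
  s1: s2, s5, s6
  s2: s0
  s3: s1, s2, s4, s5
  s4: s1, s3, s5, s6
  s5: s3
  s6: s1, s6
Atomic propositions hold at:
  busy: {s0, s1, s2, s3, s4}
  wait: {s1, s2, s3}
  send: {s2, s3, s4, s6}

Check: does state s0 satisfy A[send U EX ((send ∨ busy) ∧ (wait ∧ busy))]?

Sat(send ∨ busy) = {s0, s1, s2, s3, s4, s6}
Sat(wait ∧ busy) = {s1, s2, s3}
Sat((send ∨ busy) ∧ (wait ∧ busy)) = {s1, s2, s3}
Sat(EX ((send ∨ busy) ∧ (wait ∧ busy))) = {s : some successor in {s1, s2, s3}} = {s1, s3, s4, s5, s6}
A[send U EX ((send ∨ busy) ∧ (wait ∧ busy))]: least fixpoint, start Z0 = Sat(EX ((send ∨ busy) ∧ (wait ∧ busy))) = {s1, s3, s4, s5, s6}, add states in Sat(send) with every successor in Z. Already a fixed point.
Sat(A[send U EX ((send ∨ busy) ∧ (wait ∧ busy))]) = {s1, s3, s4, s5, s6}
s0 ∉ Sat(A[send U EX ((send ∨ busy) ∧ (wait ∧ busy))]) = {s1, s3, s4, s5, s6}, so the formula does not hold at s0.

No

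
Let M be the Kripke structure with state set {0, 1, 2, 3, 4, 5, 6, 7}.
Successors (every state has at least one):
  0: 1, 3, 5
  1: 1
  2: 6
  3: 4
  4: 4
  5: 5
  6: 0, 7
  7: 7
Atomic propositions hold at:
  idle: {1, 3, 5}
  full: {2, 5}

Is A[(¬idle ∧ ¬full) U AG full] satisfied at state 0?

Sat(¬idle) = {0, 2, 4, 6, 7}
Sat(¬full) = {0, 1, 3, 4, 6, 7}
Sat(¬idle ∧ ¬full) = {0, 4, 6, 7}
AG full: greatest fixpoint, start Z0 = {2, 5}, keep only states in Sat with every successor in Z. Z1 = {5}; fixed.
Sat(AG full) = {5}
A[(¬idle ∧ ¬full) U AG full]: least fixpoint, start Z0 = Sat(AG full) = {5}, add states in Sat(¬idle ∧ ¬full) with every successor in Z. Already a fixed point.
Sat(A[(¬idle ∧ ¬full) U AG full]) = {5}
0 ∉ Sat(A[(¬idle ∧ ¬full) U AG full]) = {5}, so the formula does not hold at 0.

No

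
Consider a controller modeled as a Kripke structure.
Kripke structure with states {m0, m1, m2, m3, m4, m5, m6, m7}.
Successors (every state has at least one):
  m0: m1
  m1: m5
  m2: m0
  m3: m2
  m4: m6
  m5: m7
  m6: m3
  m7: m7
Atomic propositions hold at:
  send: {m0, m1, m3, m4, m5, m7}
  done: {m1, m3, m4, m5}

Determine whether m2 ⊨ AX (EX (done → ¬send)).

Sat(¬send) = {m2, m6}
Sat(done → ¬send) = {m0, m2, m6, m7}
Sat(EX (done → ¬send)) = {s : some successor in {m0, m2, m6, m7}} = {m2, m3, m4, m5, m7}
Sat(AX (EX (done → ¬send))) = {s : every successor in {m2, m3, m4, m5, m7}} = {m1, m3, m5, m6, m7}
m2 ∉ Sat(AX (EX (done → ¬send))) = {m1, m3, m5, m6, m7}, so the formula does not hold at m2.

No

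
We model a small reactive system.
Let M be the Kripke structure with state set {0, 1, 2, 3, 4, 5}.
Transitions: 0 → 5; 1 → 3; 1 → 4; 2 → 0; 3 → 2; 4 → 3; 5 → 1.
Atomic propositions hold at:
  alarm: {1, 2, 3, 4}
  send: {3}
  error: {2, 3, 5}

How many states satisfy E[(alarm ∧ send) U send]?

Sat(alarm ∧ send) = {3}
E[(alarm ∧ send) U send]: least fixpoint, start Z0 = Sat(send) = {3}, add states in Sat(alarm ∧ send) with some successor in Z. Already a fixed point.
Sat(E[(alarm ∧ send) U send]) = {3}
|Sat(E[(alarm ∧ send) U send])| = |{3}| = 1.

1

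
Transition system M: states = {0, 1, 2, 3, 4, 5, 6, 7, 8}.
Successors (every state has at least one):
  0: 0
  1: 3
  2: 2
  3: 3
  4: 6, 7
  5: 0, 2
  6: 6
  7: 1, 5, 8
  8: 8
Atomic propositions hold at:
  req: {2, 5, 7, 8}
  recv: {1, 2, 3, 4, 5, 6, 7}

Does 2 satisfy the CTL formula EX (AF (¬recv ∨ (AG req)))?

Sat(¬recv) = {0, 8}
AG req: greatest fixpoint, start Z0 = {2, 5, 7, 8}, keep only states in Sat with every successor in Z. Z1 = {2, 8}; fixed.
Sat(AG req) = {2, 8}
Sat(¬recv ∨ (AG req)) = {0, 2, 8}
AF (¬recv ∨ (AG req)): least fixpoint, start Z0 = {0, 2, 8}, add states with every successor in Z. Z1 = {0, 2, 5, 8}; fixed.
Sat(AF (¬recv ∨ (AG req))) = {0, 2, 5, 8}
Sat(EX (AF (¬recv ∨ (AG req)))) = {s : some successor in {0, 2, 5, 8}} = {0, 2, 5, 7, 8}
2 ∈ Sat(EX (AF (¬recv ∨ (AG req)))) = {0, 2, 5, 7, 8}, so the formula holds at 2.

Yes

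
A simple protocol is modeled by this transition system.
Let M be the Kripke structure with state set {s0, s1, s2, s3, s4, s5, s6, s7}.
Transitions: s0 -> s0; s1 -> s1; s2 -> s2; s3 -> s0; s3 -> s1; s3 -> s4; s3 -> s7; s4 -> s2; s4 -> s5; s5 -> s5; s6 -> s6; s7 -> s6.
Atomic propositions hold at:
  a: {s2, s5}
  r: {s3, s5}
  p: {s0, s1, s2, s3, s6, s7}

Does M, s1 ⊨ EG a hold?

EG a: greatest fixpoint, start Z0 = {s2, s5}, keep only states in Sat with some successor in Z. Already a fixed point.
Sat(EG a) = {s2, s5}
s1 ∉ Sat(EG a) = {s2, s5}, so the formula does not hold at s1.

No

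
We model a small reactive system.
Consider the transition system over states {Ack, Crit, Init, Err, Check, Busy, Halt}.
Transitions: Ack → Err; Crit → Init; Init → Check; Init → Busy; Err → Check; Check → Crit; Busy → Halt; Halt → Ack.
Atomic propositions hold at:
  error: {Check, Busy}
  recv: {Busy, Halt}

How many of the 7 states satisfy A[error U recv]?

2

A[error U recv]: least fixpoint, start Z0 = Sat(recv) = {Busy, Halt}, add states in Sat(error) with every successor in Z. Already a fixed point.
Sat(A[error U recv]) = {Busy, Halt}
|Sat(A[error U recv])| = |{Busy, Halt}| = 2.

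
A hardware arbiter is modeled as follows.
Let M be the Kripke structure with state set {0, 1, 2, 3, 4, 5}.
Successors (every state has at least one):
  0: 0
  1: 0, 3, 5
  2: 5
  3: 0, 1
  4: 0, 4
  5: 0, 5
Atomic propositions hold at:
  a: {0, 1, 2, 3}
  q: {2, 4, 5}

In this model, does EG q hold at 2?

Yes

EG q: greatest fixpoint, start Z0 = {2, 4, 5}, keep only states in Sat with some successor in Z. Already a fixed point.
Sat(EG q) = {2, 4, 5}
2 ∈ Sat(EG q) = {2, 4, 5}, so the formula holds at 2.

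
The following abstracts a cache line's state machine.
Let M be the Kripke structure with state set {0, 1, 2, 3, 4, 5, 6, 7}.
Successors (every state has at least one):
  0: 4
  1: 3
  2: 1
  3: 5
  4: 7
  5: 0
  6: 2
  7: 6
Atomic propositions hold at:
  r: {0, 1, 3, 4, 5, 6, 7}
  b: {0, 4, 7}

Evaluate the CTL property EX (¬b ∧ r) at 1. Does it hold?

Yes

Sat(¬b) = {1, 2, 3, 5, 6}
Sat(¬b ∧ r) = {1, 3, 5, 6}
Sat(EX (¬b ∧ r)) = {s : some successor in {1, 3, 5, 6}} = {1, 2, 3, 7}
1 ∈ Sat(EX (¬b ∧ r)) = {1, 2, 3, 7}, so the formula holds at 1.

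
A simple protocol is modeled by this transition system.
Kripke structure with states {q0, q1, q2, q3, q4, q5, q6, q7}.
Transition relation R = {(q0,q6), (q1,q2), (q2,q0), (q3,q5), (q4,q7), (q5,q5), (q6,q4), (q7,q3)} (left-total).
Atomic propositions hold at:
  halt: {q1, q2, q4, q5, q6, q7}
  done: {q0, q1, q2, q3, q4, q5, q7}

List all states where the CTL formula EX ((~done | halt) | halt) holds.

{q0, q1, q3, q4, q5, q6}

Sat(~done) = {q6}
Sat(~done | halt) = {q1, q2, q4, q5, q6, q7}
Sat((~done | halt) | halt) = {q1, q2, q4, q5, q6, q7}
Sat(EX ((~done | halt) | halt)) = {s : some successor in {q1, q2, q4, q5, q6, q7}} = {q0, q1, q3, q4, q5, q6}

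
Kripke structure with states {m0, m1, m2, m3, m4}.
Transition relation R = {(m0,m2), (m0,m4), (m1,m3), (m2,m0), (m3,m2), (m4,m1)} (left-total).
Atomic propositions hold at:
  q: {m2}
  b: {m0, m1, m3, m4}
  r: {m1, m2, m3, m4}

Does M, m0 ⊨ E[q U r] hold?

No

E[q U r]: least fixpoint, start Z0 = Sat(r) = {m1, m2, m3, m4}, add states in Sat(q) with some successor in Z. Already a fixed point.
Sat(E[q U r]) = {m1, m2, m3, m4}
m0 ∉ Sat(E[q U r]) = {m1, m2, m3, m4}, so the formula does not hold at m0.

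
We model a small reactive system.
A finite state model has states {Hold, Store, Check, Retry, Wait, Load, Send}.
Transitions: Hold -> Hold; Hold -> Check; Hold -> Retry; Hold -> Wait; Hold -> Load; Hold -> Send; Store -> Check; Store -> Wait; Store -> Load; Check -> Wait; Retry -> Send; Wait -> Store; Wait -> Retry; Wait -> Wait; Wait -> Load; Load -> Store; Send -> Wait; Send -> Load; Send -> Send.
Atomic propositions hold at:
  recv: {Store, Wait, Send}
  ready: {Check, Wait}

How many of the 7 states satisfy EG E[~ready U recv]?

6

Sat(~ready) = {Hold, Store, Retry, Load, Send}
E[~ready U recv]: least fixpoint, start Z0 = Sat(recv) = {Store, Wait, Send}, add states in Sat(~ready) with some successor in Z. Z1 = {Hold, Store, Retry, Wait, Load, Send}; fixed.
Sat(E[~ready U recv]) = {Hold, Store, Retry, Wait, Load, Send}
EG E[~ready U recv]: greatest fixpoint, start Z0 = {Hold, Store, Retry, Wait, Load, Send}, keep only states in Sat with some successor in Z. Already a fixed point.
Sat(EG E[~ready U recv]) = {Hold, Store, Retry, Wait, Load, Send}
|Sat(EG E[~ready U recv])| = |{Hold, Store, Retry, Wait, Load, Send}| = 6.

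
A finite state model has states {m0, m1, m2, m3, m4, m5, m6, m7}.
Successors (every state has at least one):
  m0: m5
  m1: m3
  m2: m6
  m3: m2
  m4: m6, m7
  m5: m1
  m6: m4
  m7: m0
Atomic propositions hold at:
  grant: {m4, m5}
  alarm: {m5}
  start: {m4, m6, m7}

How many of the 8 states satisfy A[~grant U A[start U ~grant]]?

7

Sat(~grant) = {m0, m1, m2, m3, m6, m7}
A[start U ~grant]: least fixpoint, start Z0 = Sat(~grant) = {m0, m1, m2, m3, m6, m7}, add states in Sat(start) with every successor in Z. Z1 = {m0, m1, m2, m3, m4, m6, m7}; fixed.
Sat(A[start U ~grant]) = {m0, m1, m2, m3, m4, m6, m7}
A[~grant U A[start U ~grant]]: least fixpoint, start Z0 = Sat(A[start U ~grant]) = {m0, m1, m2, m3, m4, m6, m7}, add states in Sat(~grant) with every successor in Z. Already a fixed point.
Sat(A[~grant U A[start U ~grant]]) = {m0, m1, m2, m3, m4, m6, m7}
|Sat(A[~grant U A[start U ~grant]])| = |{m0, m1, m2, m3, m4, m6, m7}| = 7.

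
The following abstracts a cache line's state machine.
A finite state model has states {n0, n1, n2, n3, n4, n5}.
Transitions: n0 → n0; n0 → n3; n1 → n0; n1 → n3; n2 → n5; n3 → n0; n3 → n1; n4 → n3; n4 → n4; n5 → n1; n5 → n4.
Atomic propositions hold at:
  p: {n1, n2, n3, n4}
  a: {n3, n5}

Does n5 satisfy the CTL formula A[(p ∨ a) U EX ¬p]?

No

Sat(p ∨ a) = {n1, n2, n3, n4, n5}
Sat(¬p) = {n0, n5}
Sat(EX ¬p) = {s : some successor in {n0, n5}} = {n0, n1, n2, n3}
A[(p ∨ a) U EX ¬p]: least fixpoint, start Z0 = Sat(EX ¬p) = {n0, n1, n2, n3}, add states in Sat(p ∨ a) with every successor in Z. Already a fixed point.
Sat(A[(p ∨ a) U EX ¬p]) = {n0, n1, n2, n3}
n5 ∉ Sat(A[(p ∨ a) U EX ¬p]) = {n0, n1, n2, n3}, so the formula does not hold at n5.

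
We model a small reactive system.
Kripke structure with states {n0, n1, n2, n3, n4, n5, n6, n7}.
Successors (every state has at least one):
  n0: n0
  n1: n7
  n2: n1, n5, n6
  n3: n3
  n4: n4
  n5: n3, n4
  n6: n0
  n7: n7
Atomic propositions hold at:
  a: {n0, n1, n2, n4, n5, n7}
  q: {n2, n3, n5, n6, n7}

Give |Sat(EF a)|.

7

EF a: least fixpoint, start Z0 = {n0, n1, n2, n4, n5, n7}, add states with some successor in Z. Z1 = {n0, n1, n2, n4, n5, n6, n7}; fixed.
Sat(EF a) = {n0, n1, n2, n4, n5, n6, n7}
|Sat(EF a)| = |{n0, n1, n2, n4, n5, n6, n7}| = 7.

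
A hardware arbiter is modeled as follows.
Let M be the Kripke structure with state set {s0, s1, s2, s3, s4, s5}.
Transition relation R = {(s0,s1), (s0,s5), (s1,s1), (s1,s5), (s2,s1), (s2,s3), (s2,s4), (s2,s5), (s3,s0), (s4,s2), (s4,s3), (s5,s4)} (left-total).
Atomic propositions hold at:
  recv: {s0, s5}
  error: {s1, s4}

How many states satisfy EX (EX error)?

5

Sat(EX error) = {s : some successor in {s1, s4}} = {s0, s1, s2, s5}
Sat(EX (EX error)) = {s : some successor in {s0, s1, s2, s5}} = {s0, s1, s2, s3, s4}
|Sat(EX (EX error))| = |{s0, s1, s2, s3, s4}| = 5.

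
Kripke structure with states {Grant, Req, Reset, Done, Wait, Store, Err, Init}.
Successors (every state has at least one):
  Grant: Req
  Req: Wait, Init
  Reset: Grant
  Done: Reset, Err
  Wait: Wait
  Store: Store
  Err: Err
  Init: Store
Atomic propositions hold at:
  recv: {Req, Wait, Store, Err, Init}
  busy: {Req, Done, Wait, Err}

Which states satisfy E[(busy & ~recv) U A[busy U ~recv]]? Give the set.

{Grant, Reset, Done}

Sat(~recv) = {Grant, Reset, Done}
Sat(busy & ~recv) = {Done}
A[busy U ~recv]: least fixpoint, start Z0 = Sat(~recv) = {Grant, Reset, Done}, add states in Sat(busy) with every successor in Z. Already a fixed point.
Sat(A[busy U ~recv]) = {Grant, Reset, Done}
E[(busy & ~recv) U A[busy U ~recv]]: least fixpoint, start Z0 = Sat(A[busy U ~recv]) = {Grant, Reset, Done}, add states in Sat(busy & ~recv) with some successor in Z. Already a fixed point.
Sat(E[(busy & ~recv) U A[busy U ~recv]]) = {Grant, Reset, Done}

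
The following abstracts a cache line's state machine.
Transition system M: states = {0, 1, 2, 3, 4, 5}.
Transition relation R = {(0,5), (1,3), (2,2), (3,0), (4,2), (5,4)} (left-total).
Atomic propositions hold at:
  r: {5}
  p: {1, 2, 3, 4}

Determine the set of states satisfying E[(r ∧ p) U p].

{1, 2, 3, 4}

Sat(r ∧ p) = ∅
E[(r ∧ p) U p]: least fixpoint, start Z0 = Sat(p) = {1, 2, 3, 4}, add states in Sat(r ∧ p) with some successor in Z. Already a fixed point.
Sat(E[(r ∧ p) U p]) = {1, 2, 3, 4}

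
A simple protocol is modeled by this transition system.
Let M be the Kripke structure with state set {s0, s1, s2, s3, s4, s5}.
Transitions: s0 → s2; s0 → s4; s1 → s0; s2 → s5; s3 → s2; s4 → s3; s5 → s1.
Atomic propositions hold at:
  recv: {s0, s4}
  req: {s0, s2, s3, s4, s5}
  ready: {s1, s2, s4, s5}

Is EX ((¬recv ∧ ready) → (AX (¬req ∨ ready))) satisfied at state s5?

No

Sat(¬recv) = {s1, s2, s3, s5}
Sat(¬recv ∧ ready) = {s1, s2, s5}
Sat(¬req) = {s1}
Sat(¬req ∨ ready) = {s1, s2, s4, s5}
Sat(AX (¬req ∨ ready)) = {s : every successor in {s1, s2, s4, s5}} = {s0, s2, s3, s5}
Sat((¬recv ∧ ready) → (AX (¬req ∨ ready))) = {s0, s2, s3, s4, s5}
Sat(EX ((¬recv ∧ ready) → (AX (¬req ∨ ready)))) = {s : some successor in {s0, s2, s3, s4, s5}} = {s0, s1, s2, s3, s4}
s5 ∉ Sat(EX ((¬recv ∧ ready) → (AX (¬req ∨ ready)))) = {s0, s1, s2, s3, s4}, so the formula does not hold at s5.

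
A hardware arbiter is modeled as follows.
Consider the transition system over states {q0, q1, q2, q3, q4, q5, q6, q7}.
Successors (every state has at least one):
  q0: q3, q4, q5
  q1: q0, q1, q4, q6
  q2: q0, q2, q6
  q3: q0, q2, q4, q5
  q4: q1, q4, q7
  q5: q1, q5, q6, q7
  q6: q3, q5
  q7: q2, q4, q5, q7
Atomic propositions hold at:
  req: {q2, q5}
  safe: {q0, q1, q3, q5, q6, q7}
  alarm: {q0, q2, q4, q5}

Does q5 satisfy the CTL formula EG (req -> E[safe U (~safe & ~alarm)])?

Sat(~safe) = {q2, q4}
Sat(~alarm) = {q1, q3, q6, q7}
Sat(~safe & ~alarm) = ∅
E[safe U (~safe & ~alarm)]: least fixpoint, start Z0 = Sat((~safe & ~alarm)) = ∅, add states in Sat(safe) with some successor in Z. Already a fixed point.
Sat(E[safe U (~safe & ~alarm)]) = ∅
Sat(req -> E[safe U (~safe & ~alarm)]) = {q0, q1, q3, q4, q6, q7}
EG (req -> E[safe U (~safe & ~alarm)]): greatest fixpoint, start Z0 = {q0, q1, q3, q4, q6, q7}, keep only states in Sat with some successor in Z. Already a fixed point.
Sat(EG (req -> E[safe U (~safe & ~alarm)])) = {q0, q1, q3, q4, q6, q7}
q5 ∉ Sat(EG (req -> E[safe U (~safe & ~alarm)])) = {q0, q1, q3, q4, q6, q7}, so the formula does not hold at q5.

No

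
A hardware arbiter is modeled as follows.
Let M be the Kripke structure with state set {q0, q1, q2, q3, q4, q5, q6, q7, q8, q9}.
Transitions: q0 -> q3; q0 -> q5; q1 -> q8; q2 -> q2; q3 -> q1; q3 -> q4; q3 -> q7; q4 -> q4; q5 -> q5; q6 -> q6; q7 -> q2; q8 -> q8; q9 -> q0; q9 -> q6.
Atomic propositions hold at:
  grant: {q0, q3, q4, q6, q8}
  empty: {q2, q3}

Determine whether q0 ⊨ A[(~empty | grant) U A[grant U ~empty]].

Sat(~empty) = {q0, q1, q4, q5, q6, q7, q8, q9}
Sat(~empty | grant) = {q0, q1, q3, q4, q5, q6, q7, q8, q9}
A[grant U ~empty]: least fixpoint, start Z0 = Sat(~empty) = {q0, q1, q4, q5, q6, q7, q8, q9}, add states in Sat(grant) with every successor in Z. Z1 = {q0, q1, q3, q4, q5, q6, q7, q8, q9}; fixed.
Sat(A[grant U ~empty]) = {q0, q1, q3, q4, q5, q6, q7, q8, q9}
A[(~empty | grant) U A[grant U ~empty]]: least fixpoint, start Z0 = Sat(A[grant U ~empty]) = {q0, q1, q3, q4, q5, q6, q7, q8, q9}, add states in Sat(~empty | grant) with every successor in Z. Already a fixed point.
Sat(A[(~empty | grant) U A[grant U ~empty]]) = {q0, q1, q3, q4, q5, q6, q7, q8, q9}
q0 ∈ Sat(A[(~empty | grant) U A[grant U ~empty]]) = {q0, q1, q3, q4, q5, q6, q7, q8, q9}, so the formula holds at q0.

Yes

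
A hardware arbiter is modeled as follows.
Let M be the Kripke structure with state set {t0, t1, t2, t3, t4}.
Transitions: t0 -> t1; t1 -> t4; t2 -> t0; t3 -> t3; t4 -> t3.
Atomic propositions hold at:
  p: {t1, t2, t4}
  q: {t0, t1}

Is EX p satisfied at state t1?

Yes

Sat(EX p) = {s : some successor in {t1, t2, t4}} = {t0, t1}
t1 ∈ Sat(EX p) = {t0, t1}, so the formula holds at t1.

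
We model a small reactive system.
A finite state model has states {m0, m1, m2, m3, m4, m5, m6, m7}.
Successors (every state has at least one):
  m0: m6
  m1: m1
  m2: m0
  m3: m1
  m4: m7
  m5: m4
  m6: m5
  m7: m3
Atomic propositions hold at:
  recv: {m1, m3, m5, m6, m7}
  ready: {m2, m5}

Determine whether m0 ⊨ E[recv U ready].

No

E[recv U ready]: least fixpoint, start Z0 = Sat(ready) = {m2, m5}, add states in Sat(recv) with some successor in Z. Z1 = {m2, m5, m6}; fixed.
Sat(E[recv U ready]) = {m2, m5, m6}
m0 ∉ Sat(E[recv U ready]) = {m2, m5, m6}, so the formula does not hold at m0.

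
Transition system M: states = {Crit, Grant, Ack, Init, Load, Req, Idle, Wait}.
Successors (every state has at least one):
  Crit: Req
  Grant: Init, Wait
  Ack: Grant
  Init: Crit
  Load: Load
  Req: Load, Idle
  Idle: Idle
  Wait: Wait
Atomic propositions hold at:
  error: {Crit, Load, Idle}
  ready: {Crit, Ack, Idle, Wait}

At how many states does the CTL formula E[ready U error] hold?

3

E[ready U error]: least fixpoint, start Z0 = Sat(error) = {Crit, Load, Idle}, add states in Sat(ready) with some successor in Z. Already a fixed point.
Sat(E[ready U error]) = {Crit, Load, Idle}
|Sat(E[ready U error])| = |{Crit, Load, Idle}| = 3.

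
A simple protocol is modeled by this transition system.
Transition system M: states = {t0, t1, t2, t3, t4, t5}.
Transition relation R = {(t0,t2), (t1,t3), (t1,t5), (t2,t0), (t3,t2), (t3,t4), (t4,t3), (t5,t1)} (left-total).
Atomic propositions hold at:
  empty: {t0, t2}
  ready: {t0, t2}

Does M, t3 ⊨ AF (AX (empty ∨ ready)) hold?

No

Sat(empty ∨ ready) = {t0, t2}
Sat(AX (empty ∨ ready)) = {s : every successor in {t0, t2}} = {t0, t2}
AF (AX (empty ∨ ready)): least fixpoint, start Z0 = {t0, t2}, add states with every successor in Z. Already a fixed point.
Sat(AF (AX (empty ∨ ready))) = {t0, t2}
t3 ∉ Sat(AF (AX (empty ∨ ready))) = {t0, t2}, so the formula does not hold at t3.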